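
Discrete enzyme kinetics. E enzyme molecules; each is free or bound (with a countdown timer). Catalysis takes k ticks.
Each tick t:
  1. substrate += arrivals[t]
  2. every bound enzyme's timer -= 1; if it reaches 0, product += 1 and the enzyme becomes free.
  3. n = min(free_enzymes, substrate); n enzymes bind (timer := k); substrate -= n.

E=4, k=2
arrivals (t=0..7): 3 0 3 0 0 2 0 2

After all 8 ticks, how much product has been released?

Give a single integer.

Answer: 8

Derivation:
t=0: arr=3 -> substrate=0 bound=3 product=0
t=1: arr=0 -> substrate=0 bound=3 product=0
t=2: arr=3 -> substrate=0 bound=3 product=3
t=3: arr=0 -> substrate=0 bound=3 product=3
t=4: arr=0 -> substrate=0 bound=0 product=6
t=5: arr=2 -> substrate=0 bound=2 product=6
t=6: arr=0 -> substrate=0 bound=2 product=6
t=7: arr=2 -> substrate=0 bound=2 product=8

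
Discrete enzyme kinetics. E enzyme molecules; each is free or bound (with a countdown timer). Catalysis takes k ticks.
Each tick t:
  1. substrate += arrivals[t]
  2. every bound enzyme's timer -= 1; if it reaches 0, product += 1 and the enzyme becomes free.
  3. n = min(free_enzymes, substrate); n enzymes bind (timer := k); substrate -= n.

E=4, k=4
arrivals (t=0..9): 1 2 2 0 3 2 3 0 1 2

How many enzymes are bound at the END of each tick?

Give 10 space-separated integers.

t=0: arr=1 -> substrate=0 bound=1 product=0
t=1: arr=2 -> substrate=0 bound=3 product=0
t=2: arr=2 -> substrate=1 bound=4 product=0
t=3: arr=0 -> substrate=1 bound=4 product=0
t=4: arr=3 -> substrate=3 bound=4 product=1
t=5: arr=2 -> substrate=3 bound=4 product=3
t=6: arr=3 -> substrate=5 bound=4 product=4
t=7: arr=0 -> substrate=5 bound=4 product=4
t=8: arr=1 -> substrate=5 bound=4 product=5
t=9: arr=2 -> substrate=5 bound=4 product=7

Answer: 1 3 4 4 4 4 4 4 4 4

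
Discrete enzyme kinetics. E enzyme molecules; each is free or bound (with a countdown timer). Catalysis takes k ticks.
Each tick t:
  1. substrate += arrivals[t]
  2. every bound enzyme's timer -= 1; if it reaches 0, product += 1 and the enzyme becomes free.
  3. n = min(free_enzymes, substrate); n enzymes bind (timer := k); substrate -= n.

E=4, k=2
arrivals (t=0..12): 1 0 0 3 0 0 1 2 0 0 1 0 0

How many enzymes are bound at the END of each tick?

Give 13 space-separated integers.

t=0: arr=1 -> substrate=0 bound=1 product=0
t=1: arr=0 -> substrate=0 bound=1 product=0
t=2: arr=0 -> substrate=0 bound=0 product=1
t=3: arr=3 -> substrate=0 bound=3 product=1
t=4: arr=0 -> substrate=0 bound=3 product=1
t=5: arr=0 -> substrate=0 bound=0 product=4
t=6: arr=1 -> substrate=0 bound=1 product=4
t=7: arr=2 -> substrate=0 bound=3 product=4
t=8: arr=0 -> substrate=0 bound=2 product=5
t=9: arr=0 -> substrate=0 bound=0 product=7
t=10: arr=1 -> substrate=0 bound=1 product=7
t=11: arr=0 -> substrate=0 bound=1 product=7
t=12: arr=0 -> substrate=0 bound=0 product=8

Answer: 1 1 0 3 3 0 1 3 2 0 1 1 0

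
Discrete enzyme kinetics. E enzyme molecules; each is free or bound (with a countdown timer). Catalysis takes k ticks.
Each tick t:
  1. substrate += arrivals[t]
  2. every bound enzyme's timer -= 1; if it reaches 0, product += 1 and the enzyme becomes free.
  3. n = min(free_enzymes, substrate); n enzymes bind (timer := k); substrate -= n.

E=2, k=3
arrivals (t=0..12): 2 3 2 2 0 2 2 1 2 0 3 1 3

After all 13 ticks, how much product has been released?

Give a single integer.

Answer: 8

Derivation:
t=0: arr=2 -> substrate=0 bound=2 product=0
t=1: arr=3 -> substrate=3 bound=2 product=0
t=2: arr=2 -> substrate=5 bound=2 product=0
t=3: arr=2 -> substrate=5 bound=2 product=2
t=4: arr=0 -> substrate=5 bound=2 product=2
t=5: arr=2 -> substrate=7 bound=2 product=2
t=6: arr=2 -> substrate=7 bound=2 product=4
t=7: arr=1 -> substrate=8 bound=2 product=4
t=8: arr=2 -> substrate=10 bound=2 product=4
t=9: arr=0 -> substrate=8 bound=2 product=6
t=10: arr=3 -> substrate=11 bound=2 product=6
t=11: arr=1 -> substrate=12 bound=2 product=6
t=12: arr=3 -> substrate=13 bound=2 product=8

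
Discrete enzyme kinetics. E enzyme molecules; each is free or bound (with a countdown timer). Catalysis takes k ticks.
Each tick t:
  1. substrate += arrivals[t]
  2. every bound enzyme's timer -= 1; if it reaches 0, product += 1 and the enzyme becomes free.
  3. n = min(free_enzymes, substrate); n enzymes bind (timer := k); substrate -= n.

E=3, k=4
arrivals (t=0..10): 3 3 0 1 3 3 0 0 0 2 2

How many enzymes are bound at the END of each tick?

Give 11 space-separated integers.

Answer: 3 3 3 3 3 3 3 3 3 3 3

Derivation:
t=0: arr=3 -> substrate=0 bound=3 product=0
t=1: arr=3 -> substrate=3 bound=3 product=0
t=2: arr=0 -> substrate=3 bound=3 product=0
t=3: arr=1 -> substrate=4 bound=3 product=0
t=4: arr=3 -> substrate=4 bound=3 product=3
t=5: arr=3 -> substrate=7 bound=3 product=3
t=6: arr=0 -> substrate=7 bound=3 product=3
t=7: arr=0 -> substrate=7 bound=3 product=3
t=8: arr=0 -> substrate=4 bound=3 product=6
t=9: arr=2 -> substrate=6 bound=3 product=6
t=10: arr=2 -> substrate=8 bound=3 product=6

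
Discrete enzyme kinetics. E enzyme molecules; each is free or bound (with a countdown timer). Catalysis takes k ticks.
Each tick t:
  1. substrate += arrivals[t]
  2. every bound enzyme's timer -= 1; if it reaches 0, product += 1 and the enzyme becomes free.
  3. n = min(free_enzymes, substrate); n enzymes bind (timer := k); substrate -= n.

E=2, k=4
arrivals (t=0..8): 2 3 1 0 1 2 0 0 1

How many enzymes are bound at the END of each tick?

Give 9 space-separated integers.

t=0: arr=2 -> substrate=0 bound=2 product=0
t=1: arr=3 -> substrate=3 bound=2 product=0
t=2: arr=1 -> substrate=4 bound=2 product=0
t=3: arr=0 -> substrate=4 bound=2 product=0
t=4: arr=1 -> substrate=3 bound=2 product=2
t=5: arr=2 -> substrate=5 bound=2 product=2
t=6: arr=0 -> substrate=5 bound=2 product=2
t=7: arr=0 -> substrate=5 bound=2 product=2
t=8: arr=1 -> substrate=4 bound=2 product=4

Answer: 2 2 2 2 2 2 2 2 2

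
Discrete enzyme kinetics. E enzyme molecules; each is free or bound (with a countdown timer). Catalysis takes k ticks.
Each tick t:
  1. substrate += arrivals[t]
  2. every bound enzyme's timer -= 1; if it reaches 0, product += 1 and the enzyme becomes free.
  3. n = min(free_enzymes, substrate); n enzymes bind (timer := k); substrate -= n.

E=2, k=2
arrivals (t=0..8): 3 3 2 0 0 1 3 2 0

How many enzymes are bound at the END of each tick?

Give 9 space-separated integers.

Answer: 2 2 2 2 2 2 2 2 2

Derivation:
t=0: arr=3 -> substrate=1 bound=2 product=0
t=1: arr=3 -> substrate=4 bound=2 product=0
t=2: arr=2 -> substrate=4 bound=2 product=2
t=3: arr=0 -> substrate=4 bound=2 product=2
t=4: arr=0 -> substrate=2 bound=2 product=4
t=5: arr=1 -> substrate=3 bound=2 product=4
t=6: arr=3 -> substrate=4 bound=2 product=6
t=7: arr=2 -> substrate=6 bound=2 product=6
t=8: arr=0 -> substrate=4 bound=2 product=8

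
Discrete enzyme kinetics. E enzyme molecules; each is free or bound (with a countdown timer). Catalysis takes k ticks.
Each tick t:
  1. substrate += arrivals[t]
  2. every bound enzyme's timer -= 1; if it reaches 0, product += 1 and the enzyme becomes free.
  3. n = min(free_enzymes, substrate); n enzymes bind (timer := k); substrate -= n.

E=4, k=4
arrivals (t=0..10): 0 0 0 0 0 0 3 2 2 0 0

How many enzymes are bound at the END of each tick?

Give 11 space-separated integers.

t=0: arr=0 -> substrate=0 bound=0 product=0
t=1: arr=0 -> substrate=0 bound=0 product=0
t=2: arr=0 -> substrate=0 bound=0 product=0
t=3: arr=0 -> substrate=0 bound=0 product=0
t=4: arr=0 -> substrate=0 bound=0 product=0
t=5: arr=0 -> substrate=0 bound=0 product=0
t=6: arr=3 -> substrate=0 bound=3 product=0
t=7: arr=2 -> substrate=1 bound=4 product=0
t=8: arr=2 -> substrate=3 bound=4 product=0
t=9: arr=0 -> substrate=3 bound=4 product=0
t=10: arr=0 -> substrate=0 bound=4 product=3

Answer: 0 0 0 0 0 0 3 4 4 4 4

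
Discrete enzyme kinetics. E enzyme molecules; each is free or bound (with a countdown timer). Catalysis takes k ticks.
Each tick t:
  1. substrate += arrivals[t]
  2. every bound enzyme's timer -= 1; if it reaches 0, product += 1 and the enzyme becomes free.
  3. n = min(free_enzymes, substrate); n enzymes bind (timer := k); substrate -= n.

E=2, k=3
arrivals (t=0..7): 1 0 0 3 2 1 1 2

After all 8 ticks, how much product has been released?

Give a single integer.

t=0: arr=1 -> substrate=0 bound=1 product=0
t=1: arr=0 -> substrate=0 bound=1 product=0
t=2: arr=0 -> substrate=0 bound=1 product=0
t=3: arr=3 -> substrate=1 bound=2 product=1
t=4: arr=2 -> substrate=3 bound=2 product=1
t=5: arr=1 -> substrate=4 bound=2 product=1
t=6: arr=1 -> substrate=3 bound=2 product=3
t=7: arr=2 -> substrate=5 bound=2 product=3

Answer: 3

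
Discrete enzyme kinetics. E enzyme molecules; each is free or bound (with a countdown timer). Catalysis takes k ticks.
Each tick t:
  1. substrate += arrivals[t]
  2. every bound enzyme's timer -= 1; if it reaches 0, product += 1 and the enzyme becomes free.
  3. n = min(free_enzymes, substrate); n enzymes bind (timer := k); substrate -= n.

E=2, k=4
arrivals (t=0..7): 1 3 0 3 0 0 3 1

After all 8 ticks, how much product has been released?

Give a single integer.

t=0: arr=1 -> substrate=0 bound=1 product=0
t=1: arr=3 -> substrate=2 bound=2 product=0
t=2: arr=0 -> substrate=2 bound=2 product=0
t=3: arr=3 -> substrate=5 bound=2 product=0
t=4: arr=0 -> substrate=4 bound=2 product=1
t=5: arr=0 -> substrate=3 bound=2 product=2
t=6: arr=3 -> substrate=6 bound=2 product=2
t=7: arr=1 -> substrate=7 bound=2 product=2

Answer: 2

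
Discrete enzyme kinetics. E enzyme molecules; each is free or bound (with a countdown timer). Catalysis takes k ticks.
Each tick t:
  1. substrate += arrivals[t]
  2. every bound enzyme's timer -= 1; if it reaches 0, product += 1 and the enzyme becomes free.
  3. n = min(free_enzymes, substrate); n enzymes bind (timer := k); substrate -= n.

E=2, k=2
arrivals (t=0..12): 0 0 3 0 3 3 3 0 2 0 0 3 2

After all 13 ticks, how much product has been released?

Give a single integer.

Answer: 10

Derivation:
t=0: arr=0 -> substrate=0 bound=0 product=0
t=1: arr=0 -> substrate=0 bound=0 product=0
t=2: arr=3 -> substrate=1 bound=2 product=0
t=3: arr=0 -> substrate=1 bound=2 product=0
t=4: arr=3 -> substrate=2 bound=2 product=2
t=5: arr=3 -> substrate=5 bound=2 product=2
t=6: arr=3 -> substrate=6 bound=2 product=4
t=7: arr=0 -> substrate=6 bound=2 product=4
t=8: arr=2 -> substrate=6 bound=2 product=6
t=9: arr=0 -> substrate=6 bound=2 product=6
t=10: arr=0 -> substrate=4 bound=2 product=8
t=11: arr=3 -> substrate=7 bound=2 product=8
t=12: arr=2 -> substrate=7 bound=2 product=10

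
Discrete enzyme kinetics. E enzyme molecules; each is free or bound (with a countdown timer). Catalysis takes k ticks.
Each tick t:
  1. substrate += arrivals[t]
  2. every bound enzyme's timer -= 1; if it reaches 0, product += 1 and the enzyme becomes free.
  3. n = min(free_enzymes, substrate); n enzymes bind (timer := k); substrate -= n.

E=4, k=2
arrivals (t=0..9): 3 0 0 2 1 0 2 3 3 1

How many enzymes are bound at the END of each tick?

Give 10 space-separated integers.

Answer: 3 3 0 2 3 1 2 4 4 4

Derivation:
t=0: arr=3 -> substrate=0 bound=3 product=0
t=1: arr=0 -> substrate=0 bound=3 product=0
t=2: arr=0 -> substrate=0 bound=0 product=3
t=3: arr=2 -> substrate=0 bound=2 product=3
t=4: arr=1 -> substrate=0 bound=3 product=3
t=5: arr=0 -> substrate=0 bound=1 product=5
t=6: arr=2 -> substrate=0 bound=2 product=6
t=7: arr=3 -> substrate=1 bound=4 product=6
t=8: arr=3 -> substrate=2 bound=4 product=8
t=9: arr=1 -> substrate=1 bound=4 product=10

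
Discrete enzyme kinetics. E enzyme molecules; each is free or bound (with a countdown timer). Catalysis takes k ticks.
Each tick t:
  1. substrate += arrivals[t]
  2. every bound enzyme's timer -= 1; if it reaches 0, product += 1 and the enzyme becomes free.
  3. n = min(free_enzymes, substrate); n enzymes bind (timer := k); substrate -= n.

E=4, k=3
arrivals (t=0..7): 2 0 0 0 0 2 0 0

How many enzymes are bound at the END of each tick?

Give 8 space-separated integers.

t=0: arr=2 -> substrate=0 bound=2 product=0
t=1: arr=0 -> substrate=0 bound=2 product=0
t=2: arr=0 -> substrate=0 bound=2 product=0
t=3: arr=0 -> substrate=0 bound=0 product=2
t=4: arr=0 -> substrate=0 bound=0 product=2
t=5: arr=2 -> substrate=0 bound=2 product=2
t=6: arr=0 -> substrate=0 bound=2 product=2
t=7: arr=0 -> substrate=0 bound=2 product=2

Answer: 2 2 2 0 0 2 2 2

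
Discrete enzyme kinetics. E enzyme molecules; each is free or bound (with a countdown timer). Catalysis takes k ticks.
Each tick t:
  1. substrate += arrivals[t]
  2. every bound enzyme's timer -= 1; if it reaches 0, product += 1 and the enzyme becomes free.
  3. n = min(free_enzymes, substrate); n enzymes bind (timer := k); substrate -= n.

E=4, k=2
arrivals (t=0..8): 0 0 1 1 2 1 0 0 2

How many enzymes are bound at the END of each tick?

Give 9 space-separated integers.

t=0: arr=0 -> substrate=0 bound=0 product=0
t=1: arr=0 -> substrate=0 bound=0 product=0
t=2: arr=1 -> substrate=0 bound=1 product=0
t=3: arr=1 -> substrate=0 bound=2 product=0
t=4: arr=2 -> substrate=0 bound=3 product=1
t=5: arr=1 -> substrate=0 bound=3 product=2
t=6: arr=0 -> substrate=0 bound=1 product=4
t=7: arr=0 -> substrate=0 bound=0 product=5
t=8: arr=2 -> substrate=0 bound=2 product=5

Answer: 0 0 1 2 3 3 1 0 2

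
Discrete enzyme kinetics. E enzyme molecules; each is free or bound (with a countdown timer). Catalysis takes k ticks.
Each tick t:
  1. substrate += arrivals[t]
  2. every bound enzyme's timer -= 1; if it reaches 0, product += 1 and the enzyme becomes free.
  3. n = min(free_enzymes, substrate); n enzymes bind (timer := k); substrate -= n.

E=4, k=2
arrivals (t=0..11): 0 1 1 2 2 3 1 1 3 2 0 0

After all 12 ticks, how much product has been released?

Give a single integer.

t=0: arr=0 -> substrate=0 bound=0 product=0
t=1: arr=1 -> substrate=0 bound=1 product=0
t=2: arr=1 -> substrate=0 bound=2 product=0
t=3: arr=2 -> substrate=0 bound=3 product=1
t=4: arr=2 -> substrate=0 bound=4 product=2
t=5: arr=3 -> substrate=1 bound=4 product=4
t=6: arr=1 -> substrate=0 bound=4 product=6
t=7: arr=1 -> substrate=0 bound=3 product=8
t=8: arr=3 -> substrate=0 bound=4 product=10
t=9: arr=2 -> substrate=1 bound=4 product=11
t=10: arr=0 -> substrate=0 bound=2 product=14
t=11: arr=0 -> substrate=0 bound=1 product=15

Answer: 15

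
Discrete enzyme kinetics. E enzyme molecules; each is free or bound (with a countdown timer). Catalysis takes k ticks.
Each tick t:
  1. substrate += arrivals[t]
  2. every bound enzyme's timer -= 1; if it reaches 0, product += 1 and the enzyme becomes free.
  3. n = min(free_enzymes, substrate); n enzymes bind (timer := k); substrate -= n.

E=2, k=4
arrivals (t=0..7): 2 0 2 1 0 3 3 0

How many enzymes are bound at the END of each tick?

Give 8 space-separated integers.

t=0: arr=2 -> substrate=0 bound=2 product=0
t=1: arr=0 -> substrate=0 bound=2 product=0
t=2: arr=2 -> substrate=2 bound=2 product=0
t=3: arr=1 -> substrate=3 bound=2 product=0
t=4: arr=0 -> substrate=1 bound=2 product=2
t=5: arr=3 -> substrate=4 bound=2 product=2
t=6: arr=3 -> substrate=7 bound=2 product=2
t=7: arr=0 -> substrate=7 bound=2 product=2

Answer: 2 2 2 2 2 2 2 2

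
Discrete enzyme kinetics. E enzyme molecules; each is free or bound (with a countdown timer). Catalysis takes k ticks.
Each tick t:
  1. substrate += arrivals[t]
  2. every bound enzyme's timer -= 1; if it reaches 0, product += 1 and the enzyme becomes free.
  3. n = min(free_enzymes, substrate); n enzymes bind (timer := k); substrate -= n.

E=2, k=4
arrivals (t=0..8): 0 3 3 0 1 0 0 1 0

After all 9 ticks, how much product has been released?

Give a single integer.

Answer: 2

Derivation:
t=0: arr=0 -> substrate=0 bound=0 product=0
t=1: arr=3 -> substrate=1 bound=2 product=0
t=2: arr=3 -> substrate=4 bound=2 product=0
t=3: arr=0 -> substrate=4 bound=2 product=0
t=4: arr=1 -> substrate=5 bound=2 product=0
t=5: arr=0 -> substrate=3 bound=2 product=2
t=6: arr=0 -> substrate=3 bound=2 product=2
t=7: arr=1 -> substrate=4 bound=2 product=2
t=8: arr=0 -> substrate=4 bound=2 product=2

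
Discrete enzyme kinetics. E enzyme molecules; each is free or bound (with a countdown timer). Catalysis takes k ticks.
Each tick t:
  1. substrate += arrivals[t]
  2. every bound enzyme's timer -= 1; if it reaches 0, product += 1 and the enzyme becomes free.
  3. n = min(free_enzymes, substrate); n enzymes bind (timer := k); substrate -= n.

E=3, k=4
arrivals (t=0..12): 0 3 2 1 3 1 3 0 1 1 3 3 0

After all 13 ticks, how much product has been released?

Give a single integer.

Answer: 6

Derivation:
t=0: arr=0 -> substrate=0 bound=0 product=0
t=1: arr=3 -> substrate=0 bound=3 product=0
t=2: arr=2 -> substrate=2 bound=3 product=0
t=3: arr=1 -> substrate=3 bound=3 product=0
t=4: arr=3 -> substrate=6 bound=3 product=0
t=5: arr=1 -> substrate=4 bound=3 product=3
t=6: arr=3 -> substrate=7 bound=3 product=3
t=7: arr=0 -> substrate=7 bound=3 product=3
t=8: arr=1 -> substrate=8 bound=3 product=3
t=9: arr=1 -> substrate=6 bound=3 product=6
t=10: arr=3 -> substrate=9 bound=3 product=6
t=11: arr=3 -> substrate=12 bound=3 product=6
t=12: arr=0 -> substrate=12 bound=3 product=6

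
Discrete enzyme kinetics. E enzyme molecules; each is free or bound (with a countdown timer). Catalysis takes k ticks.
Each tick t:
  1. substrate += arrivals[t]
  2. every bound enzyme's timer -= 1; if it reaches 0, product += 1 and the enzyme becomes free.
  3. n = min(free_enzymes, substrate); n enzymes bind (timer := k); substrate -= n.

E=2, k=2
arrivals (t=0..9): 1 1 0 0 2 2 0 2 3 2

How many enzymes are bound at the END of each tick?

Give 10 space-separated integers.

Answer: 1 2 1 0 2 2 2 2 2 2

Derivation:
t=0: arr=1 -> substrate=0 bound=1 product=0
t=1: arr=1 -> substrate=0 bound=2 product=0
t=2: arr=0 -> substrate=0 bound=1 product=1
t=3: arr=0 -> substrate=0 bound=0 product=2
t=4: arr=2 -> substrate=0 bound=2 product=2
t=5: arr=2 -> substrate=2 bound=2 product=2
t=6: arr=0 -> substrate=0 bound=2 product=4
t=7: arr=2 -> substrate=2 bound=2 product=4
t=8: arr=3 -> substrate=3 bound=2 product=6
t=9: arr=2 -> substrate=5 bound=2 product=6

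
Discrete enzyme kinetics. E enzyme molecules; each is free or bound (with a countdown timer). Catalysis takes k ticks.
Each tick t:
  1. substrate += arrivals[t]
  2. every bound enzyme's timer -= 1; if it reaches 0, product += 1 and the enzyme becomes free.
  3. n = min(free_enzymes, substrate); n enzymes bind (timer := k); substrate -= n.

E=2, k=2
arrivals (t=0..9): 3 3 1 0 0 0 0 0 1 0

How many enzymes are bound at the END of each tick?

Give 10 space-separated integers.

Answer: 2 2 2 2 2 2 1 1 1 1

Derivation:
t=0: arr=3 -> substrate=1 bound=2 product=0
t=1: arr=3 -> substrate=4 bound=2 product=0
t=2: arr=1 -> substrate=3 bound=2 product=2
t=3: arr=0 -> substrate=3 bound=2 product=2
t=4: arr=0 -> substrate=1 bound=2 product=4
t=5: arr=0 -> substrate=1 bound=2 product=4
t=6: arr=0 -> substrate=0 bound=1 product=6
t=7: arr=0 -> substrate=0 bound=1 product=6
t=8: arr=1 -> substrate=0 bound=1 product=7
t=9: arr=0 -> substrate=0 bound=1 product=7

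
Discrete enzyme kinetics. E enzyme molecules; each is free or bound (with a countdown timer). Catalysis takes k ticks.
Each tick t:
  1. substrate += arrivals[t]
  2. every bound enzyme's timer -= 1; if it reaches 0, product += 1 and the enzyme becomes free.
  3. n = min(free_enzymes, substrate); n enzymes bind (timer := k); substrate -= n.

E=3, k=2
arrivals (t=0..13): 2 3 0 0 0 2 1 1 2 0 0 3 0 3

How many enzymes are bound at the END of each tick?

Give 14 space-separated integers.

t=0: arr=2 -> substrate=0 bound=2 product=0
t=1: arr=3 -> substrate=2 bound=3 product=0
t=2: arr=0 -> substrate=0 bound=3 product=2
t=3: arr=0 -> substrate=0 bound=2 product=3
t=4: arr=0 -> substrate=0 bound=0 product=5
t=5: arr=2 -> substrate=0 bound=2 product=5
t=6: arr=1 -> substrate=0 bound=3 product=5
t=7: arr=1 -> substrate=0 bound=2 product=7
t=8: arr=2 -> substrate=0 bound=3 product=8
t=9: arr=0 -> substrate=0 bound=2 product=9
t=10: arr=0 -> substrate=0 bound=0 product=11
t=11: arr=3 -> substrate=0 bound=3 product=11
t=12: arr=0 -> substrate=0 bound=3 product=11
t=13: arr=3 -> substrate=0 bound=3 product=14

Answer: 2 3 3 2 0 2 3 2 3 2 0 3 3 3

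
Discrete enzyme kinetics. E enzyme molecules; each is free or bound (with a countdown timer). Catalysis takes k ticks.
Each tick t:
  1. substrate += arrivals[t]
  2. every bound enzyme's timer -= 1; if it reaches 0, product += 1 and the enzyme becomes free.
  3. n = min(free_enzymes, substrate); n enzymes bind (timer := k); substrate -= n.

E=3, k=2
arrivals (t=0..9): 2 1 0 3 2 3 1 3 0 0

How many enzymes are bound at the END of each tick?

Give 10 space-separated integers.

Answer: 2 3 1 3 3 3 3 3 3 3

Derivation:
t=0: arr=2 -> substrate=0 bound=2 product=0
t=1: arr=1 -> substrate=0 bound=3 product=0
t=2: arr=0 -> substrate=0 bound=1 product=2
t=3: arr=3 -> substrate=0 bound=3 product=3
t=4: arr=2 -> substrate=2 bound=3 product=3
t=5: arr=3 -> substrate=2 bound=3 product=6
t=6: arr=1 -> substrate=3 bound=3 product=6
t=7: arr=3 -> substrate=3 bound=3 product=9
t=8: arr=0 -> substrate=3 bound=3 product=9
t=9: arr=0 -> substrate=0 bound=3 product=12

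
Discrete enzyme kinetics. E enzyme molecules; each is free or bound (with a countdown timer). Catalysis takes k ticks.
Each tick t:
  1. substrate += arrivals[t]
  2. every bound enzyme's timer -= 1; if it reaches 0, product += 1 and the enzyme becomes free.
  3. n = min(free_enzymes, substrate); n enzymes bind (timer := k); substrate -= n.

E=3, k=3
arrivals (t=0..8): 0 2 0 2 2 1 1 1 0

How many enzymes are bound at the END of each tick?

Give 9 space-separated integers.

t=0: arr=0 -> substrate=0 bound=0 product=0
t=1: arr=2 -> substrate=0 bound=2 product=0
t=2: arr=0 -> substrate=0 bound=2 product=0
t=3: arr=2 -> substrate=1 bound=3 product=0
t=4: arr=2 -> substrate=1 bound=3 product=2
t=5: arr=1 -> substrate=2 bound=3 product=2
t=6: arr=1 -> substrate=2 bound=3 product=3
t=7: arr=1 -> substrate=1 bound=3 product=5
t=8: arr=0 -> substrate=1 bound=3 product=5

Answer: 0 2 2 3 3 3 3 3 3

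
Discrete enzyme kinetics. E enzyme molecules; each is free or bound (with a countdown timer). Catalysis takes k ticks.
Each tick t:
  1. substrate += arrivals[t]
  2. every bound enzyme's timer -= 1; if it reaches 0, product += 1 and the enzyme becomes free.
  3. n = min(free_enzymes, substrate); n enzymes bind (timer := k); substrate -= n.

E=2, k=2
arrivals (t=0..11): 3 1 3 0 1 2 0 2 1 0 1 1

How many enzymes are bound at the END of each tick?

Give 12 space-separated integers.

t=0: arr=3 -> substrate=1 bound=2 product=0
t=1: arr=1 -> substrate=2 bound=2 product=0
t=2: arr=3 -> substrate=3 bound=2 product=2
t=3: arr=0 -> substrate=3 bound=2 product=2
t=4: arr=1 -> substrate=2 bound=2 product=4
t=5: arr=2 -> substrate=4 bound=2 product=4
t=6: arr=0 -> substrate=2 bound=2 product=6
t=7: arr=2 -> substrate=4 bound=2 product=6
t=8: arr=1 -> substrate=3 bound=2 product=8
t=9: arr=0 -> substrate=3 bound=2 product=8
t=10: arr=1 -> substrate=2 bound=2 product=10
t=11: arr=1 -> substrate=3 bound=2 product=10

Answer: 2 2 2 2 2 2 2 2 2 2 2 2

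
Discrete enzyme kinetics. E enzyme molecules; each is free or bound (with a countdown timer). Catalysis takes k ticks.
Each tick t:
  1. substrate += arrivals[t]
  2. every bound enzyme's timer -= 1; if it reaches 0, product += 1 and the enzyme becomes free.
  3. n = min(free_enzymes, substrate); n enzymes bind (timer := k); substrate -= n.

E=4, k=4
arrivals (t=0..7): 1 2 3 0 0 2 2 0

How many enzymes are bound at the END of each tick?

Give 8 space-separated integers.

Answer: 1 3 4 4 4 4 4 4

Derivation:
t=0: arr=1 -> substrate=0 bound=1 product=0
t=1: arr=2 -> substrate=0 bound=3 product=0
t=2: arr=3 -> substrate=2 bound=4 product=0
t=3: arr=0 -> substrate=2 bound=4 product=0
t=4: arr=0 -> substrate=1 bound=4 product=1
t=5: arr=2 -> substrate=1 bound=4 product=3
t=6: arr=2 -> substrate=2 bound=4 product=4
t=7: arr=0 -> substrate=2 bound=4 product=4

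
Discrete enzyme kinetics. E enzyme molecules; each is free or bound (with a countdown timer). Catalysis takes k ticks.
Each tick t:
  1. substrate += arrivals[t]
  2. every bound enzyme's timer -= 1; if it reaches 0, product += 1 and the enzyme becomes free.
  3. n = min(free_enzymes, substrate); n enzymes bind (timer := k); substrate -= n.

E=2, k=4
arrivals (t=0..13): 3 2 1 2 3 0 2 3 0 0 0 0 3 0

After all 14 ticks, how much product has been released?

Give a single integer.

t=0: arr=3 -> substrate=1 bound=2 product=0
t=1: arr=2 -> substrate=3 bound=2 product=0
t=2: arr=1 -> substrate=4 bound=2 product=0
t=3: arr=2 -> substrate=6 bound=2 product=0
t=4: arr=3 -> substrate=7 bound=2 product=2
t=5: arr=0 -> substrate=7 bound=2 product=2
t=6: arr=2 -> substrate=9 bound=2 product=2
t=7: arr=3 -> substrate=12 bound=2 product=2
t=8: arr=0 -> substrate=10 bound=2 product=4
t=9: arr=0 -> substrate=10 bound=2 product=4
t=10: arr=0 -> substrate=10 bound=2 product=4
t=11: arr=0 -> substrate=10 bound=2 product=4
t=12: arr=3 -> substrate=11 bound=2 product=6
t=13: arr=0 -> substrate=11 bound=2 product=6

Answer: 6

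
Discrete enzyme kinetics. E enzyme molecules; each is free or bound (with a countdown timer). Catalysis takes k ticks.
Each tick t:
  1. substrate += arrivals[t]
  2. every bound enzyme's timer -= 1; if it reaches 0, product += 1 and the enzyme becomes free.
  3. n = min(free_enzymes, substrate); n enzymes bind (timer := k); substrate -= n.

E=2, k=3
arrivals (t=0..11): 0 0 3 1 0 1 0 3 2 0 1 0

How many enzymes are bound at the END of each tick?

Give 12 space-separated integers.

t=0: arr=0 -> substrate=0 bound=0 product=0
t=1: arr=0 -> substrate=0 bound=0 product=0
t=2: arr=3 -> substrate=1 bound=2 product=0
t=3: arr=1 -> substrate=2 bound=2 product=0
t=4: arr=0 -> substrate=2 bound=2 product=0
t=5: arr=1 -> substrate=1 bound=2 product=2
t=6: arr=0 -> substrate=1 bound=2 product=2
t=7: arr=3 -> substrate=4 bound=2 product=2
t=8: arr=2 -> substrate=4 bound=2 product=4
t=9: arr=0 -> substrate=4 bound=2 product=4
t=10: arr=1 -> substrate=5 bound=2 product=4
t=11: arr=0 -> substrate=3 bound=2 product=6

Answer: 0 0 2 2 2 2 2 2 2 2 2 2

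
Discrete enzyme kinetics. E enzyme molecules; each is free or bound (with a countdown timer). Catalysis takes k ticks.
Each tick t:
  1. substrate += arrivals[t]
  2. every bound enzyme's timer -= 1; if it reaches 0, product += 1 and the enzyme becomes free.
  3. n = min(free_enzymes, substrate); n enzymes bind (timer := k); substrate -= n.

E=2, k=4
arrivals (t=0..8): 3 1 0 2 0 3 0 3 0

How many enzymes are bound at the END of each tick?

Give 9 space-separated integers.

t=0: arr=3 -> substrate=1 bound=2 product=0
t=1: arr=1 -> substrate=2 bound=2 product=0
t=2: arr=0 -> substrate=2 bound=2 product=0
t=3: arr=2 -> substrate=4 bound=2 product=0
t=4: arr=0 -> substrate=2 bound=2 product=2
t=5: arr=3 -> substrate=5 bound=2 product=2
t=6: arr=0 -> substrate=5 bound=2 product=2
t=7: arr=3 -> substrate=8 bound=2 product=2
t=8: arr=0 -> substrate=6 bound=2 product=4

Answer: 2 2 2 2 2 2 2 2 2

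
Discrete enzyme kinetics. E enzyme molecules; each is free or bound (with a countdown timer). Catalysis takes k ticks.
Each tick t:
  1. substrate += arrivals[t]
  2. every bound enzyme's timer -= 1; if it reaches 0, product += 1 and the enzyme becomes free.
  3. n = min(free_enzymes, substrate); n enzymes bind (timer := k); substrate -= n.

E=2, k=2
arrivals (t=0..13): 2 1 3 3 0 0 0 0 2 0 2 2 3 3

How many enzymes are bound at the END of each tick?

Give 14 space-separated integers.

t=0: arr=2 -> substrate=0 bound=2 product=0
t=1: arr=1 -> substrate=1 bound=2 product=0
t=2: arr=3 -> substrate=2 bound=2 product=2
t=3: arr=3 -> substrate=5 bound=2 product=2
t=4: arr=0 -> substrate=3 bound=2 product=4
t=5: arr=0 -> substrate=3 bound=2 product=4
t=6: arr=0 -> substrate=1 bound=2 product=6
t=7: arr=0 -> substrate=1 bound=2 product=6
t=8: arr=2 -> substrate=1 bound=2 product=8
t=9: arr=0 -> substrate=1 bound=2 product=8
t=10: arr=2 -> substrate=1 bound=2 product=10
t=11: arr=2 -> substrate=3 bound=2 product=10
t=12: arr=3 -> substrate=4 bound=2 product=12
t=13: arr=3 -> substrate=7 bound=2 product=12

Answer: 2 2 2 2 2 2 2 2 2 2 2 2 2 2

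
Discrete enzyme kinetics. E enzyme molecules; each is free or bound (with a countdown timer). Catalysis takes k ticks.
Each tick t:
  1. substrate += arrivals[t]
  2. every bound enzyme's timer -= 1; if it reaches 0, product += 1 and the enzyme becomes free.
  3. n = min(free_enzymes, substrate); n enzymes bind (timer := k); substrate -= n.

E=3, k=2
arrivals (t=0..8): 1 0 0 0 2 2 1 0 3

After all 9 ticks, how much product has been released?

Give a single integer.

Answer: 6

Derivation:
t=0: arr=1 -> substrate=0 bound=1 product=0
t=1: arr=0 -> substrate=0 bound=1 product=0
t=2: arr=0 -> substrate=0 bound=0 product=1
t=3: arr=0 -> substrate=0 bound=0 product=1
t=4: arr=2 -> substrate=0 bound=2 product=1
t=5: arr=2 -> substrate=1 bound=3 product=1
t=6: arr=1 -> substrate=0 bound=3 product=3
t=7: arr=0 -> substrate=0 bound=2 product=4
t=8: arr=3 -> substrate=0 bound=3 product=6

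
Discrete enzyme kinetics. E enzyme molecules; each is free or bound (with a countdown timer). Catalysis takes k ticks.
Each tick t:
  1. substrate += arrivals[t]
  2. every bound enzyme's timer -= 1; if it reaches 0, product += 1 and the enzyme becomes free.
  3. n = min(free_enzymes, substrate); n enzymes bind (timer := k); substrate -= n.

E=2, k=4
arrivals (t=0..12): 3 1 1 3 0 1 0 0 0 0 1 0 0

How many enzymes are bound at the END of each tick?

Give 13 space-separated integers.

Answer: 2 2 2 2 2 2 2 2 2 2 2 2 2

Derivation:
t=0: arr=3 -> substrate=1 bound=2 product=0
t=1: arr=1 -> substrate=2 bound=2 product=0
t=2: arr=1 -> substrate=3 bound=2 product=0
t=3: arr=3 -> substrate=6 bound=2 product=0
t=4: arr=0 -> substrate=4 bound=2 product=2
t=5: arr=1 -> substrate=5 bound=2 product=2
t=6: arr=0 -> substrate=5 bound=2 product=2
t=7: arr=0 -> substrate=5 bound=2 product=2
t=8: arr=0 -> substrate=3 bound=2 product=4
t=9: arr=0 -> substrate=3 bound=2 product=4
t=10: arr=1 -> substrate=4 bound=2 product=4
t=11: arr=0 -> substrate=4 bound=2 product=4
t=12: arr=0 -> substrate=2 bound=2 product=6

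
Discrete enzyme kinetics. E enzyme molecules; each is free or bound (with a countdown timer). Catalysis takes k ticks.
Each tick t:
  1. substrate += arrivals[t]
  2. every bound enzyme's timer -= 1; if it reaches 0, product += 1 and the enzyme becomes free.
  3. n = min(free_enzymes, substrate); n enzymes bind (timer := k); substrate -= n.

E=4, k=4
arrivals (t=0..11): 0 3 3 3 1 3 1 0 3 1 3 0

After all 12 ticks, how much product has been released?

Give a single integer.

Answer: 8

Derivation:
t=0: arr=0 -> substrate=0 bound=0 product=0
t=1: arr=3 -> substrate=0 bound=3 product=0
t=2: arr=3 -> substrate=2 bound=4 product=0
t=3: arr=3 -> substrate=5 bound=4 product=0
t=4: arr=1 -> substrate=6 bound=4 product=0
t=5: arr=3 -> substrate=6 bound=4 product=3
t=6: arr=1 -> substrate=6 bound=4 product=4
t=7: arr=0 -> substrate=6 bound=4 product=4
t=8: arr=3 -> substrate=9 bound=4 product=4
t=9: arr=1 -> substrate=7 bound=4 product=7
t=10: arr=3 -> substrate=9 bound=4 product=8
t=11: arr=0 -> substrate=9 bound=4 product=8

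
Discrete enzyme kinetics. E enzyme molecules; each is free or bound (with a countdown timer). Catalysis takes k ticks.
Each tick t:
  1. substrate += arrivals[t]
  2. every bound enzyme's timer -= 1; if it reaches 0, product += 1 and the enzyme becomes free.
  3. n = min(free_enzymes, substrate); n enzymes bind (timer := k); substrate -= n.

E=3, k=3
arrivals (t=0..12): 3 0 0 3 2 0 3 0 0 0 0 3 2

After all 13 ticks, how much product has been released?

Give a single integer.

Answer: 11

Derivation:
t=0: arr=3 -> substrate=0 bound=3 product=0
t=1: arr=0 -> substrate=0 bound=3 product=0
t=2: arr=0 -> substrate=0 bound=3 product=0
t=3: arr=3 -> substrate=0 bound=3 product=3
t=4: arr=2 -> substrate=2 bound=3 product=3
t=5: arr=0 -> substrate=2 bound=3 product=3
t=6: arr=3 -> substrate=2 bound=3 product=6
t=7: arr=0 -> substrate=2 bound=3 product=6
t=8: arr=0 -> substrate=2 bound=3 product=6
t=9: arr=0 -> substrate=0 bound=2 product=9
t=10: arr=0 -> substrate=0 bound=2 product=9
t=11: arr=3 -> substrate=2 bound=3 product=9
t=12: arr=2 -> substrate=2 bound=3 product=11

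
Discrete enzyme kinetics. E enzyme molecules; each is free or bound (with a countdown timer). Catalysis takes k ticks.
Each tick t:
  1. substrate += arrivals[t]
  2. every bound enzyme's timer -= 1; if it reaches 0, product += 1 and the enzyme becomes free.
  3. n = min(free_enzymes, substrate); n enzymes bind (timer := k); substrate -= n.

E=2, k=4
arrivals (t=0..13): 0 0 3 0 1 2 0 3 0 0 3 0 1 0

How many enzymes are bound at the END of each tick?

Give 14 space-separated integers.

Answer: 0 0 2 2 2 2 2 2 2 2 2 2 2 2

Derivation:
t=0: arr=0 -> substrate=0 bound=0 product=0
t=1: arr=0 -> substrate=0 bound=0 product=0
t=2: arr=3 -> substrate=1 bound=2 product=0
t=3: arr=0 -> substrate=1 bound=2 product=0
t=4: arr=1 -> substrate=2 bound=2 product=0
t=5: arr=2 -> substrate=4 bound=2 product=0
t=6: arr=0 -> substrate=2 bound=2 product=2
t=7: arr=3 -> substrate=5 bound=2 product=2
t=8: arr=0 -> substrate=5 bound=2 product=2
t=9: arr=0 -> substrate=5 bound=2 product=2
t=10: arr=3 -> substrate=6 bound=2 product=4
t=11: arr=0 -> substrate=6 bound=2 product=4
t=12: arr=1 -> substrate=7 bound=2 product=4
t=13: arr=0 -> substrate=7 bound=2 product=4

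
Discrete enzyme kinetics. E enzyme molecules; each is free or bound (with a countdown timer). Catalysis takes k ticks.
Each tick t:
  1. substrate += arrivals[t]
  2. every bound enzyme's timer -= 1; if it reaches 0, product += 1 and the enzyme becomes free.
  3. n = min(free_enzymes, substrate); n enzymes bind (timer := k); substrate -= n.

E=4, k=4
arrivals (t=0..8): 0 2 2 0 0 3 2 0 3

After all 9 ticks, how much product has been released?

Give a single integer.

t=0: arr=0 -> substrate=0 bound=0 product=0
t=1: arr=2 -> substrate=0 bound=2 product=0
t=2: arr=2 -> substrate=0 bound=4 product=0
t=3: arr=0 -> substrate=0 bound=4 product=0
t=4: arr=0 -> substrate=0 bound=4 product=0
t=5: arr=3 -> substrate=1 bound=4 product=2
t=6: arr=2 -> substrate=1 bound=4 product=4
t=7: arr=0 -> substrate=1 bound=4 product=4
t=8: arr=3 -> substrate=4 bound=4 product=4

Answer: 4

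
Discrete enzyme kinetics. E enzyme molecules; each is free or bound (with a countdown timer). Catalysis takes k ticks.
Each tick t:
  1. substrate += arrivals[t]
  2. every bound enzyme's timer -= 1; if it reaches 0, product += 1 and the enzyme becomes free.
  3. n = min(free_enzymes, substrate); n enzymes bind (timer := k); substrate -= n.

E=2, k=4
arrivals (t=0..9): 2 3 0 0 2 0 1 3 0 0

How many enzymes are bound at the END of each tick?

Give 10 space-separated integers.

Answer: 2 2 2 2 2 2 2 2 2 2

Derivation:
t=0: arr=2 -> substrate=0 bound=2 product=0
t=1: arr=3 -> substrate=3 bound=2 product=0
t=2: arr=0 -> substrate=3 bound=2 product=0
t=3: arr=0 -> substrate=3 bound=2 product=0
t=4: arr=2 -> substrate=3 bound=2 product=2
t=5: arr=0 -> substrate=3 bound=2 product=2
t=6: arr=1 -> substrate=4 bound=2 product=2
t=7: arr=3 -> substrate=7 bound=2 product=2
t=8: arr=0 -> substrate=5 bound=2 product=4
t=9: arr=0 -> substrate=5 bound=2 product=4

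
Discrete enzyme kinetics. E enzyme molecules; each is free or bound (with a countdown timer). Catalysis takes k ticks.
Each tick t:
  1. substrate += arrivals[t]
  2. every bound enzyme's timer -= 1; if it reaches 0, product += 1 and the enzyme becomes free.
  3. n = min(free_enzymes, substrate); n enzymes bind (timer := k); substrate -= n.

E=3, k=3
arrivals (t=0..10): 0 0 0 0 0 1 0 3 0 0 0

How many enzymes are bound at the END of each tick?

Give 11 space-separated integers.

Answer: 0 0 0 0 0 1 1 3 3 3 1

Derivation:
t=0: arr=0 -> substrate=0 bound=0 product=0
t=1: arr=0 -> substrate=0 bound=0 product=0
t=2: arr=0 -> substrate=0 bound=0 product=0
t=3: arr=0 -> substrate=0 bound=0 product=0
t=4: arr=0 -> substrate=0 bound=0 product=0
t=5: arr=1 -> substrate=0 bound=1 product=0
t=6: arr=0 -> substrate=0 bound=1 product=0
t=7: arr=3 -> substrate=1 bound=3 product=0
t=8: arr=0 -> substrate=0 bound=3 product=1
t=9: arr=0 -> substrate=0 bound=3 product=1
t=10: arr=0 -> substrate=0 bound=1 product=3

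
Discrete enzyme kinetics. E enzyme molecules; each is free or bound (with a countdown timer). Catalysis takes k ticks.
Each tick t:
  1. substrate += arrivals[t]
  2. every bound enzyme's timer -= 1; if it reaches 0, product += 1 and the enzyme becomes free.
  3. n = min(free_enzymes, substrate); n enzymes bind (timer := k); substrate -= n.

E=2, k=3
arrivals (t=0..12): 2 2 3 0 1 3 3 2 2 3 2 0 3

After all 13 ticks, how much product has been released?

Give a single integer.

t=0: arr=2 -> substrate=0 bound=2 product=0
t=1: arr=2 -> substrate=2 bound=2 product=0
t=2: arr=3 -> substrate=5 bound=2 product=0
t=3: arr=0 -> substrate=3 bound=2 product=2
t=4: arr=1 -> substrate=4 bound=2 product=2
t=5: arr=3 -> substrate=7 bound=2 product=2
t=6: arr=3 -> substrate=8 bound=2 product=4
t=7: arr=2 -> substrate=10 bound=2 product=4
t=8: arr=2 -> substrate=12 bound=2 product=4
t=9: arr=3 -> substrate=13 bound=2 product=6
t=10: arr=2 -> substrate=15 bound=2 product=6
t=11: arr=0 -> substrate=15 bound=2 product=6
t=12: arr=3 -> substrate=16 bound=2 product=8

Answer: 8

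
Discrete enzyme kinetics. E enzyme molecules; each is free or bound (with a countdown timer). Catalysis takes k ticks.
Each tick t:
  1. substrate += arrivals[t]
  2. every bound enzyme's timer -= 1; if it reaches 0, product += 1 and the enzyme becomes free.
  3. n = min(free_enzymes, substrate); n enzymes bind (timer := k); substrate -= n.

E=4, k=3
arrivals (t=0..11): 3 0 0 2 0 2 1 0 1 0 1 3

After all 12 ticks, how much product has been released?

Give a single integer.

Answer: 9

Derivation:
t=0: arr=3 -> substrate=0 bound=3 product=0
t=1: arr=0 -> substrate=0 bound=3 product=0
t=2: arr=0 -> substrate=0 bound=3 product=0
t=3: arr=2 -> substrate=0 bound=2 product=3
t=4: arr=0 -> substrate=0 bound=2 product=3
t=5: arr=2 -> substrate=0 bound=4 product=3
t=6: arr=1 -> substrate=0 bound=3 product=5
t=7: arr=0 -> substrate=0 bound=3 product=5
t=8: arr=1 -> substrate=0 bound=2 product=7
t=9: arr=0 -> substrate=0 bound=1 product=8
t=10: arr=1 -> substrate=0 bound=2 product=8
t=11: arr=3 -> substrate=0 bound=4 product=9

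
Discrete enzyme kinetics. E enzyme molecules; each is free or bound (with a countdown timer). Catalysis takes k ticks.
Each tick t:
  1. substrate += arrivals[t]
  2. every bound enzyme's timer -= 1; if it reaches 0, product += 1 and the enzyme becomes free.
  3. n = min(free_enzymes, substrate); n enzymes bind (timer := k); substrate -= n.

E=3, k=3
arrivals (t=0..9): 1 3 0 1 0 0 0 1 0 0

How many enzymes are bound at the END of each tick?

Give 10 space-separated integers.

t=0: arr=1 -> substrate=0 bound=1 product=0
t=1: arr=3 -> substrate=1 bound=3 product=0
t=2: arr=0 -> substrate=1 bound=3 product=0
t=3: arr=1 -> substrate=1 bound=3 product=1
t=4: arr=0 -> substrate=0 bound=2 product=3
t=5: arr=0 -> substrate=0 bound=2 product=3
t=6: arr=0 -> substrate=0 bound=1 product=4
t=7: arr=1 -> substrate=0 bound=1 product=5
t=8: arr=0 -> substrate=0 bound=1 product=5
t=9: arr=0 -> substrate=0 bound=1 product=5

Answer: 1 3 3 3 2 2 1 1 1 1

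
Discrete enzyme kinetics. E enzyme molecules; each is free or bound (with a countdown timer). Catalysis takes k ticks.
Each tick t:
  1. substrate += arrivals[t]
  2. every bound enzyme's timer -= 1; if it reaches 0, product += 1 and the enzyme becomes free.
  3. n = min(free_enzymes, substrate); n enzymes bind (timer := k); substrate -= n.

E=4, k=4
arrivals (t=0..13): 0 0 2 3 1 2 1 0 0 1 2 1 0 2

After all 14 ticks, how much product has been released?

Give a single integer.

Answer: 8

Derivation:
t=0: arr=0 -> substrate=0 bound=0 product=0
t=1: arr=0 -> substrate=0 bound=0 product=0
t=2: arr=2 -> substrate=0 bound=2 product=0
t=3: arr=3 -> substrate=1 bound=4 product=0
t=4: arr=1 -> substrate=2 bound=4 product=0
t=5: arr=2 -> substrate=4 bound=4 product=0
t=6: arr=1 -> substrate=3 bound=4 product=2
t=7: arr=0 -> substrate=1 bound=4 product=4
t=8: arr=0 -> substrate=1 bound=4 product=4
t=9: arr=1 -> substrate=2 bound=4 product=4
t=10: arr=2 -> substrate=2 bound=4 product=6
t=11: arr=1 -> substrate=1 bound=4 product=8
t=12: arr=0 -> substrate=1 bound=4 product=8
t=13: arr=2 -> substrate=3 bound=4 product=8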